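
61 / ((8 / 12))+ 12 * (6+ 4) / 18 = 589 / 6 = 98.17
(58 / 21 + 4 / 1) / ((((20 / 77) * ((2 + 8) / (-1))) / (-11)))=8591 / 300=28.64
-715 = -715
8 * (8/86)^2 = 128/1849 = 0.07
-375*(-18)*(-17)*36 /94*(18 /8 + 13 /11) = -77972625 /517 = -150817.46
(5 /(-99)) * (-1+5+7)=-5 /9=-0.56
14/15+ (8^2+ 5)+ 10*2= 1349/15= 89.93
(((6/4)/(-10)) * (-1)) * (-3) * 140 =-63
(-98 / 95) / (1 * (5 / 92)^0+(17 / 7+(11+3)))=-343 / 5795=-0.06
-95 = -95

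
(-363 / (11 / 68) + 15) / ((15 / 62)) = -46066 / 5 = -9213.20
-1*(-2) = 2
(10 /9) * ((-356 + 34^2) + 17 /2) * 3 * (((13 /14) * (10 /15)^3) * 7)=140140 /27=5190.37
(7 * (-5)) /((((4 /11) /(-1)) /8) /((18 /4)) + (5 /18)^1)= -6930 /53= -130.75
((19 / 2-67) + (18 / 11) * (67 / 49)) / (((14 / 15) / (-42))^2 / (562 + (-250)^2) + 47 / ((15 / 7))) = -3803752432575 / 1509684416009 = -2.52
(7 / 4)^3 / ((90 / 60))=343 / 96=3.57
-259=-259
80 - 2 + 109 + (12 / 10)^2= 4711 / 25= 188.44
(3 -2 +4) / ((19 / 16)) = 80 / 19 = 4.21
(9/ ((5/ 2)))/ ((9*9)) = 2/ 45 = 0.04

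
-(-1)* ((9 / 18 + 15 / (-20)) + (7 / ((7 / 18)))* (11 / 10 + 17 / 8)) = 289 / 5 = 57.80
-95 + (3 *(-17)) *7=-452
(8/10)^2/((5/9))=144/125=1.15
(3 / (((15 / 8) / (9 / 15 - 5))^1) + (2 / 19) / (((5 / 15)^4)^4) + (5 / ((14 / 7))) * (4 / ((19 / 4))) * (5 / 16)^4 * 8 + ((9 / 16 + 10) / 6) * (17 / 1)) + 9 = 6612023109607 / 1459200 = 4531265.84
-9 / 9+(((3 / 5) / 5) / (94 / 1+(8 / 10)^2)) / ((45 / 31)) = -35459 / 35490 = -1.00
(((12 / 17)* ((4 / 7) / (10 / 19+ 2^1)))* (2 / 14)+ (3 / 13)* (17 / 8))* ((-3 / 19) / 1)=-133377 / 1646008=-0.08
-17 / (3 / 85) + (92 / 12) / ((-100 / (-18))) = -72043 / 150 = -480.29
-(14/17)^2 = -0.68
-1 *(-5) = 5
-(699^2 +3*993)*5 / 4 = -614475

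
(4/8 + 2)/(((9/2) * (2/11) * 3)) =55/54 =1.02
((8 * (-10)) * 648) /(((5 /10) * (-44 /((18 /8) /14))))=29160 /77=378.70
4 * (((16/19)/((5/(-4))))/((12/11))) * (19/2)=-352/15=-23.47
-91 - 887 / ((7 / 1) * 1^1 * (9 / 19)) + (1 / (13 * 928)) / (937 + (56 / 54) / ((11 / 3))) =-25283460067427 / 70524129312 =-358.51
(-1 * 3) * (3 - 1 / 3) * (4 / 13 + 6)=-656 / 13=-50.46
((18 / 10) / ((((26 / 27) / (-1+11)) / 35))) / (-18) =-945 / 26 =-36.35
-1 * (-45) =45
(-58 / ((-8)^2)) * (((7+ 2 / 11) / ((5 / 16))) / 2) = -2291 / 220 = -10.41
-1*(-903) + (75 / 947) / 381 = 108602932 / 120269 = 903.00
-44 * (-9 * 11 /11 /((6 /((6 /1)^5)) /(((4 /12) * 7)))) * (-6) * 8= -57480192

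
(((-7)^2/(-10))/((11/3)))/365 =-147/40150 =-0.00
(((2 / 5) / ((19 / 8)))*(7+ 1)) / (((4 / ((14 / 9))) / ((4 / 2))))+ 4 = 4316 / 855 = 5.05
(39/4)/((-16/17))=-663/64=-10.36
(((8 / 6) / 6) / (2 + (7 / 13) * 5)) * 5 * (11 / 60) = 0.04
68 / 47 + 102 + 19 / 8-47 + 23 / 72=100067 / 1692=59.14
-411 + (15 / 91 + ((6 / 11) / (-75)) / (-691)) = -7104274468 / 17292275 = -410.84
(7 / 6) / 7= 1 / 6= 0.17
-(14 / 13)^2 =-1.16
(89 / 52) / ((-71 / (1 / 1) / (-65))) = 445 / 284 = 1.57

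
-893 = -893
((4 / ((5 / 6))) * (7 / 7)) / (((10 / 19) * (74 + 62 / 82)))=0.12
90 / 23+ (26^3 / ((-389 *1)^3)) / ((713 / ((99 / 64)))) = 1313841338577 / 335759508776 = 3.91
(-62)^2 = 3844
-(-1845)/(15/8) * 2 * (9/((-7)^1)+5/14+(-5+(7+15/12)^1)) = 31980/7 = 4568.57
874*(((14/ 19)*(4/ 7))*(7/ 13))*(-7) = -1387.08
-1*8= -8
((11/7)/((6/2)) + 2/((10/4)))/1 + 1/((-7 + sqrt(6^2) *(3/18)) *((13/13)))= 81/70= 1.16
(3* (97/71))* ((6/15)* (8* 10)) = 9312/71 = 131.15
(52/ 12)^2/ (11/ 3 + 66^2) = 169/ 39237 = 0.00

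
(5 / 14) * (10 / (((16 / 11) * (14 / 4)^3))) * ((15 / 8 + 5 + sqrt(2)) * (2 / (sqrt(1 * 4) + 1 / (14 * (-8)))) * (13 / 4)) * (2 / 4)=7150 * sqrt(2) / 76489 + 196625 / 305956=0.77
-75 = -75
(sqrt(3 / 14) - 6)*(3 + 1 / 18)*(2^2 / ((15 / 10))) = -440 / 9 + 110*sqrt(42) / 189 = -45.12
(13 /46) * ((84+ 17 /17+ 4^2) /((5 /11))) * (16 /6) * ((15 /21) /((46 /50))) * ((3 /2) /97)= 722150 /359191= 2.01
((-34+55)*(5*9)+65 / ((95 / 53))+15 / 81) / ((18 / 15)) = 2517415 / 3078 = 817.87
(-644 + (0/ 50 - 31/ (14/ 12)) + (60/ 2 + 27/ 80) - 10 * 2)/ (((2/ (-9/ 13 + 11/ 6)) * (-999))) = 32906059/ 87272640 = 0.38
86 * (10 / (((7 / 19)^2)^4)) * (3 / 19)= 2306189086620 / 5764801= 400046.61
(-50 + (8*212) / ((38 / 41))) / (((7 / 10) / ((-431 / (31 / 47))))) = -6850512260 / 4123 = -1661535.84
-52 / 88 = -13 / 22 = -0.59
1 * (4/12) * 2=2/3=0.67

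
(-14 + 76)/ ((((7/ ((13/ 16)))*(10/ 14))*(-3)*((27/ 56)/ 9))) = -2821/ 45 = -62.69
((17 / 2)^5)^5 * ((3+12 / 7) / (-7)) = -190430704607497278505005809704881 / 1644167168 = -115821984718951204908749.20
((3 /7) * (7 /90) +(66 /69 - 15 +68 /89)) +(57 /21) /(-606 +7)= -3411933289 /257492130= -13.25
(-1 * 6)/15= -2/5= -0.40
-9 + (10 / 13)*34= 17.15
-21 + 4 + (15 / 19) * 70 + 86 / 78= 29170 / 741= 39.37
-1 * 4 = -4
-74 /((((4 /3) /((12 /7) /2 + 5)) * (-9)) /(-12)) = -3034 /7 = -433.43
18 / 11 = 1.64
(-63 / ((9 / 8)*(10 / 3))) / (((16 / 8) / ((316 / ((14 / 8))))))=-7584 / 5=-1516.80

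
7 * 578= 4046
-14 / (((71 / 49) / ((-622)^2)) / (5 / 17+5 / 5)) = -5838853328 / 1207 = -4837492.40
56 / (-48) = -7 / 6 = -1.17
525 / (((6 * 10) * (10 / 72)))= 63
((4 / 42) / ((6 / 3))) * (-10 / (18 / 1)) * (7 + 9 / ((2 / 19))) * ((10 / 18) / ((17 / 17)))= -1.36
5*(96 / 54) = 80 / 9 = 8.89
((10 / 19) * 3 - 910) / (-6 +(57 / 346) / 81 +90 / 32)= 1289943360 / 4523311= 285.18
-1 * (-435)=435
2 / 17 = 0.12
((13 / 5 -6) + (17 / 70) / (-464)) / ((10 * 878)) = -110449 / 285174400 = -0.00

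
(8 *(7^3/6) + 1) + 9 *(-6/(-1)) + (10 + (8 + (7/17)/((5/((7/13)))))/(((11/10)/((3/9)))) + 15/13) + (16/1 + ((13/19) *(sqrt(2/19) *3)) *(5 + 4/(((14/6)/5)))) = 195 *sqrt(38)/133 + 3952258/7293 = 550.96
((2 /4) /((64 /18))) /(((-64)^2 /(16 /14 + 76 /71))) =2475 /32571392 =0.00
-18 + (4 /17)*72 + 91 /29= 1025 /493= 2.08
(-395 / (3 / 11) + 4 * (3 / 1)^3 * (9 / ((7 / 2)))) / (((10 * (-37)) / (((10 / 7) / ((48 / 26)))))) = 319579 / 130536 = 2.45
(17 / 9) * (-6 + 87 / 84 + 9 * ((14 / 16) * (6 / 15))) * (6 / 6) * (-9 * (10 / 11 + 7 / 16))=511683 / 12320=41.53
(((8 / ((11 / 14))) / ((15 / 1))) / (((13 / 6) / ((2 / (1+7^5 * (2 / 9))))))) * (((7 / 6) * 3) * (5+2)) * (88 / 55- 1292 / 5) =-126838656 / 120202225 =-1.06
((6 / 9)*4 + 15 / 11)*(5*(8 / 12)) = 1330 / 99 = 13.43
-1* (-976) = 976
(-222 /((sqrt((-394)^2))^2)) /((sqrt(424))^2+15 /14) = -777 /230952359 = -0.00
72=72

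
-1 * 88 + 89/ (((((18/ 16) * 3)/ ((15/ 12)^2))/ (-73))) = -3095.87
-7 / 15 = -0.47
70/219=0.32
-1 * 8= -8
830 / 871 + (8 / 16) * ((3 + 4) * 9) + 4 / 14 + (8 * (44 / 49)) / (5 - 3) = 3101097 / 85358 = 36.33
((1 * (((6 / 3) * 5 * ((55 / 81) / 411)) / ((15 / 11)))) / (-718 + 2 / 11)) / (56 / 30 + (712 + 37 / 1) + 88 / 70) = -33275 / 1482806840652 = -0.00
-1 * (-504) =504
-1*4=-4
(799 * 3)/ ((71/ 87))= 208539/ 71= 2937.17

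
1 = 1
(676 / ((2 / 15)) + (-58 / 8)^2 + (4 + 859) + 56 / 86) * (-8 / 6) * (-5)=39908.09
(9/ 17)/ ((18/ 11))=11/ 34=0.32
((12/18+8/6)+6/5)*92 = 1472/5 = 294.40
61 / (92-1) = 61 / 91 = 0.67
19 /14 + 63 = 64.36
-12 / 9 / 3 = -4 / 9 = -0.44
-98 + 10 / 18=-97.44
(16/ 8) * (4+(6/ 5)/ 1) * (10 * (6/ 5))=124.80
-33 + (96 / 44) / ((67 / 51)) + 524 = 363091 / 737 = 492.66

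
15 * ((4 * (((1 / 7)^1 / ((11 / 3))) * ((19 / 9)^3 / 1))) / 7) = 3.14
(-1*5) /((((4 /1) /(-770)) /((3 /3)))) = 1925 /2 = 962.50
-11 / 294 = -0.04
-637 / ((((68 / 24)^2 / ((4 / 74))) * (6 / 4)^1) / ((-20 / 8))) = 7.15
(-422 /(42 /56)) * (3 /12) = -422 /3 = -140.67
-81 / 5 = -16.20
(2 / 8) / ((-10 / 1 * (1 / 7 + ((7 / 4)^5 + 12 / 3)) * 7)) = -0.00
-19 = -19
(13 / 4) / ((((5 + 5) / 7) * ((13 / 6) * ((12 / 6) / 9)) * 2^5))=189 / 1280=0.15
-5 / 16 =-0.31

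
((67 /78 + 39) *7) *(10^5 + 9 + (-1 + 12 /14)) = 362748793 /13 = 27903753.31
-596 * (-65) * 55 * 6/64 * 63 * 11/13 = 85187025/8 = 10648378.12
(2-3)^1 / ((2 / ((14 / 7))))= -1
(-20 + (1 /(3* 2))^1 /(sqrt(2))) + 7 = -13 + sqrt(2) /12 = -12.88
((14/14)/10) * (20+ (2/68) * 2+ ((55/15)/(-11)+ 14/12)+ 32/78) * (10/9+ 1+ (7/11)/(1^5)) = 5.85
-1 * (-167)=167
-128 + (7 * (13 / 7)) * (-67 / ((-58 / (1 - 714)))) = -628447 / 58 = -10835.29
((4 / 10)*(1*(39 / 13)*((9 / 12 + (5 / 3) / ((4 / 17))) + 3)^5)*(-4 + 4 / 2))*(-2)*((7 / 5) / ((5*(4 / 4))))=64976275 / 324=200544.06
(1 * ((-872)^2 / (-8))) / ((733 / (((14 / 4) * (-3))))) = 998004 / 733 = 1361.53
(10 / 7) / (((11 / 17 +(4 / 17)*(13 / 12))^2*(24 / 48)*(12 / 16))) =17340 / 3703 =4.68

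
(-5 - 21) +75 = 49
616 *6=3696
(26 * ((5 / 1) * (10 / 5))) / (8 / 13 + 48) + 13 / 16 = 6.16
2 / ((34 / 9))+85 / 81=2174 / 1377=1.58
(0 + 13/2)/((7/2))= 13/7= 1.86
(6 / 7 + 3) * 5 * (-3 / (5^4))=-81 / 875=-0.09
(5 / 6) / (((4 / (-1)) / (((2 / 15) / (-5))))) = 1 / 180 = 0.01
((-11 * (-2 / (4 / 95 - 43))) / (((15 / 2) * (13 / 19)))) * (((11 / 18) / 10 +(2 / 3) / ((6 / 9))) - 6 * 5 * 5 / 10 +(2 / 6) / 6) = 42959 / 31005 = 1.39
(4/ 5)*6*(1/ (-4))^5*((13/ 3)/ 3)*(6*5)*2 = -13/ 32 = -0.41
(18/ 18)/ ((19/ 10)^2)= 100/ 361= 0.28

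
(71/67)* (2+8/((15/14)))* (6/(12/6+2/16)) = 161312/5695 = 28.33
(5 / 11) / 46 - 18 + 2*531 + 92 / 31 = 16422891 / 15686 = 1046.98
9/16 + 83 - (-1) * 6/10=6733/80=84.16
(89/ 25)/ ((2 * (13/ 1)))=0.14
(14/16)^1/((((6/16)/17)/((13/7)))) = 221/3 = 73.67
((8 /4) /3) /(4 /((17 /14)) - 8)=-0.14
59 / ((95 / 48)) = 2832 / 95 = 29.81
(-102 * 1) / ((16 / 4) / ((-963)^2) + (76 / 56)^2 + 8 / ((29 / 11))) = -20.92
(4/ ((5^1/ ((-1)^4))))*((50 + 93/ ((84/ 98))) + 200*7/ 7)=286.80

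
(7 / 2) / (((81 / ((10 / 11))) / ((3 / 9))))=35 / 2673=0.01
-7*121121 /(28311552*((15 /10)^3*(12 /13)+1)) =-11022011 /1514668032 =-0.01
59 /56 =1.05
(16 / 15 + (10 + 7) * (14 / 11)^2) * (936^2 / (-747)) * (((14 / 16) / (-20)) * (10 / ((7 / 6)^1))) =631713888 / 50215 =12580.18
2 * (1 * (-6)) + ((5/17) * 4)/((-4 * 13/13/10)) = -254/17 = -14.94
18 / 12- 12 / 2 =-4.50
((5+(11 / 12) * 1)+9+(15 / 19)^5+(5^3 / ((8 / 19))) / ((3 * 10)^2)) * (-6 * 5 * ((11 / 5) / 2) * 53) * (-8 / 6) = 6466199163347 / 178279128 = 36270.09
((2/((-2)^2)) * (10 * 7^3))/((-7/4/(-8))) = 7840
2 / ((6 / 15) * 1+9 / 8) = 80 / 61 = 1.31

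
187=187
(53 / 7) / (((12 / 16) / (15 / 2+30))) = 2650 / 7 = 378.57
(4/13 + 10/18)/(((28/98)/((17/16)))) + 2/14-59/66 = 708935/288288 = 2.46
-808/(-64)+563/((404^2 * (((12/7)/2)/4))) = 773711/61206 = 12.64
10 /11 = 0.91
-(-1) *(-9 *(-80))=720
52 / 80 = 13 / 20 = 0.65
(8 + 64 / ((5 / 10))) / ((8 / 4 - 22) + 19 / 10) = -7.51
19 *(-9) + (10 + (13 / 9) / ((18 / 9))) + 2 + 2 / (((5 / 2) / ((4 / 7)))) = -99427 / 630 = -157.82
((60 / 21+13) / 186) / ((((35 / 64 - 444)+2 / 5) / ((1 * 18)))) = -11840 / 3418401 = -0.00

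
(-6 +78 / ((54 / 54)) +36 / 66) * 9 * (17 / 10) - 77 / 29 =1766128 / 1595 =1107.29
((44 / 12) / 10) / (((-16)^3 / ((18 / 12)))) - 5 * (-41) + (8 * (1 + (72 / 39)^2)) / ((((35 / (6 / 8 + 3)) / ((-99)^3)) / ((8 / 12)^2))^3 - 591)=5673411155792413082059336191 / 27683252652234849368391680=204.94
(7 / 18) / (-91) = -0.00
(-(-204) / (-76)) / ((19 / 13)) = -663 / 361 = -1.84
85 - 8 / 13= 1097 / 13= 84.38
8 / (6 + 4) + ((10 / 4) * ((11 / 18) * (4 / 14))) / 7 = 3803 / 4410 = 0.86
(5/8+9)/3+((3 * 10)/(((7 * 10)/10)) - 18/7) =827/168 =4.92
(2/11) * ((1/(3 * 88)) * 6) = 1/242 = 0.00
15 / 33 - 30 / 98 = 80 / 539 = 0.15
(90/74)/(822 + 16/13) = 585/395974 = 0.00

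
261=261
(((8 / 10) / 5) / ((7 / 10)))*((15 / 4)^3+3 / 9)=10189 / 840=12.13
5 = 5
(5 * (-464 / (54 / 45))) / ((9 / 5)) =-29000 / 27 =-1074.07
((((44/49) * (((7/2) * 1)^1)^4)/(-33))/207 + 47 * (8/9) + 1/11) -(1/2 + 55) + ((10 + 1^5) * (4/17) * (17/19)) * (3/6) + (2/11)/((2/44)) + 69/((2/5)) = 164.01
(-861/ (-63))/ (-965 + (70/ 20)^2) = -0.01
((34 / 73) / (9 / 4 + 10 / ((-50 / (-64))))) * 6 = 4080 / 21973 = 0.19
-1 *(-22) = 22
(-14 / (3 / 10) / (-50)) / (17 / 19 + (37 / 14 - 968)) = -3724 / 3848205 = -0.00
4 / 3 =1.33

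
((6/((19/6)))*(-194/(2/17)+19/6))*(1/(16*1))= -29625/152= -194.90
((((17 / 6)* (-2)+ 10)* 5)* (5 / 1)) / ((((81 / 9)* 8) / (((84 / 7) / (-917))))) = -325 / 16506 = -0.02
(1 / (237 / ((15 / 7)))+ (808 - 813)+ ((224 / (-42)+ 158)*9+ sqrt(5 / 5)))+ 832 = 1217711 / 553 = 2202.01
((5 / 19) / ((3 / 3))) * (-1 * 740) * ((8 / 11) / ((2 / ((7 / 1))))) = -103600 / 209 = -495.69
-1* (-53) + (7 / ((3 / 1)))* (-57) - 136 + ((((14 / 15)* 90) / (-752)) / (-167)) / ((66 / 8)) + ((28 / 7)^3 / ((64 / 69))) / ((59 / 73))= -665414260 / 5094001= -130.63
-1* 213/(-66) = 71/22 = 3.23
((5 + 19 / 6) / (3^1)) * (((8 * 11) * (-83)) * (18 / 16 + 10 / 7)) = -913913 / 18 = -50772.94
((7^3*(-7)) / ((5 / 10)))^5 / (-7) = 364764645931940576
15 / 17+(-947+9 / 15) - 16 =-81729 / 85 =-961.52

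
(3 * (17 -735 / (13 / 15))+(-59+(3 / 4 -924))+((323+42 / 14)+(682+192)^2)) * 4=39557779 / 13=3042906.08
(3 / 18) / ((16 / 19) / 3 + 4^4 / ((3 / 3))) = 19 / 29216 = 0.00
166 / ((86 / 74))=6142 / 43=142.84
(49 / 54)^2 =2401 / 2916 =0.82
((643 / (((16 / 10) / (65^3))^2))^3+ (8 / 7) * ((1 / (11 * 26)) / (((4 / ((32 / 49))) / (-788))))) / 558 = 12182018185043262703475050000000000000.00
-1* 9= -9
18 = 18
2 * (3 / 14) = 3 / 7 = 0.43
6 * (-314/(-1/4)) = 7536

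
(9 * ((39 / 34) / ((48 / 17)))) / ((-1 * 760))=-117 / 24320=-0.00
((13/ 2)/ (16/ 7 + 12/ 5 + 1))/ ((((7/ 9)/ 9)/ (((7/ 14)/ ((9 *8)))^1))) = 0.09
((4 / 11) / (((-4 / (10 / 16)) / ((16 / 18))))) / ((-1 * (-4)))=-5 / 396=-0.01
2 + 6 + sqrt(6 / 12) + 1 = sqrt(2) / 2 + 9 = 9.71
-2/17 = -0.12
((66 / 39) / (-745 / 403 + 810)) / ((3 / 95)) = 0.07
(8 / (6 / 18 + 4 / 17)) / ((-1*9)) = -136 / 87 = -1.56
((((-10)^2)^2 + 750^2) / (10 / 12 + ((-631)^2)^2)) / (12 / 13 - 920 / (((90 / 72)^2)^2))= -1395468750 / 145259550586973603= -0.00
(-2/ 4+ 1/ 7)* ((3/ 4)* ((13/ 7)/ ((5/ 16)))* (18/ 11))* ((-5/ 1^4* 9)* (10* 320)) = 202176000/ 539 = 375094.62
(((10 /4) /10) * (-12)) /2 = -3 /2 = -1.50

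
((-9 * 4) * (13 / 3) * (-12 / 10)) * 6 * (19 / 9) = 11856 / 5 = 2371.20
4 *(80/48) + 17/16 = 7.73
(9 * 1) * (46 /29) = 14.28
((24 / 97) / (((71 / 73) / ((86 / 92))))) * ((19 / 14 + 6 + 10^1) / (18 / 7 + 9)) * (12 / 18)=37668 / 158401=0.24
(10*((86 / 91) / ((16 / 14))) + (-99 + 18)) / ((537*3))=-0.05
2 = 2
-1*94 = -94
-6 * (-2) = 12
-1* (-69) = 69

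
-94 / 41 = -2.29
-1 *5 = -5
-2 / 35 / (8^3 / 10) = -1 / 896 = -0.00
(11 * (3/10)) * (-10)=-33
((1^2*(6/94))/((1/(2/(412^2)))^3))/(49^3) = 3/3380488066976765484544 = 0.00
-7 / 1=-7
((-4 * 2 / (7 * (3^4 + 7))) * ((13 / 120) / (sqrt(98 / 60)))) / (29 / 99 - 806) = 39 * sqrt(30) / 156339400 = 0.00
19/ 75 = 0.25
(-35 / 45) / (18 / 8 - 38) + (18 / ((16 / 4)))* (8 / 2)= 23194 / 1287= 18.02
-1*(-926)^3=794022776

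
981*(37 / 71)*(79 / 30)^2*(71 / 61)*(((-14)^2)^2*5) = 241732228612 / 305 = 792564683.97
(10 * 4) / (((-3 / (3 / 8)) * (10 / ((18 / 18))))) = -1 / 2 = -0.50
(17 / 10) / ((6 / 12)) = 17 / 5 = 3.40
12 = 12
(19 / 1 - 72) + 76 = 23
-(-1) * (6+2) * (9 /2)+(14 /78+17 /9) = 4454 /117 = 38.07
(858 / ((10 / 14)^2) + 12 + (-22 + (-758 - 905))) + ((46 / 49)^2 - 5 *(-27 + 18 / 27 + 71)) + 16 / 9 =-114524597 / 540225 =-211.99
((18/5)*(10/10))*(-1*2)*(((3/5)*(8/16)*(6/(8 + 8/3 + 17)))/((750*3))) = -54/259375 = -0.00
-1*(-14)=14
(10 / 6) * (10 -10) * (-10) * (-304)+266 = 266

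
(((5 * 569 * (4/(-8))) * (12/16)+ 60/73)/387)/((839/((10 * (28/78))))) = -2421125/205422438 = -0.01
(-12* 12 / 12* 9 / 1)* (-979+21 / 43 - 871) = 8589132 / 43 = 199747.26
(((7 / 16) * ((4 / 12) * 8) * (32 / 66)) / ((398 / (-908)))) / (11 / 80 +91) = -2033920 / 143639991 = -0.01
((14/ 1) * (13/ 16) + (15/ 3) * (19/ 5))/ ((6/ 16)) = 81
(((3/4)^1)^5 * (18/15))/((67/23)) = 16767/171520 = 0.10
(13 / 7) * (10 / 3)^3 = 13000 / 189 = 68.78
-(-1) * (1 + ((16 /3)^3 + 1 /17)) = 152.76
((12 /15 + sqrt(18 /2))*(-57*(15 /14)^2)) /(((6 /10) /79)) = -6416775 /196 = -32738.65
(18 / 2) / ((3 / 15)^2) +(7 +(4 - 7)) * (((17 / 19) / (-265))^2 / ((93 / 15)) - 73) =-10530897709 / 157177595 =-67.00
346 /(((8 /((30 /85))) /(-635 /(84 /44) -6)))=-1230203 /238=-5168.92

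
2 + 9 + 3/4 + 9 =83/4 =20.75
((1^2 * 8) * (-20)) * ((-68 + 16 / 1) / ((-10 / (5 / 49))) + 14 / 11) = -155520 / 539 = -288.53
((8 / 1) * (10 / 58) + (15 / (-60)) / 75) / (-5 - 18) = -11971 / 200100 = -0.06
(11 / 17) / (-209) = -1 / 323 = -0.00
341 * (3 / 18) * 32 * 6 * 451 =4921312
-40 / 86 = -0.47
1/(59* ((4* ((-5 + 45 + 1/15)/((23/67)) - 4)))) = 345/9177332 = 0.00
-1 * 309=-309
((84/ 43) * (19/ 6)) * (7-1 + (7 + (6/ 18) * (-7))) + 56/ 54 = 77812/ 1161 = 67.02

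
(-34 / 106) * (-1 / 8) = 17 / 424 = 0.04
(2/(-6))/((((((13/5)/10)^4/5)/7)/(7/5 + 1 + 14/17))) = -11987500000/1456611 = -8229.72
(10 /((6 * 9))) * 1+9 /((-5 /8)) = -14.21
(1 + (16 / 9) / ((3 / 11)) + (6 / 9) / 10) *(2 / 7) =2048 / 945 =2.17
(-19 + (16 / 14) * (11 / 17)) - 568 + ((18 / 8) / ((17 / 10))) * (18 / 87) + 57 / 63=-6057353 / 10353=-585.08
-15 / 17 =-0.88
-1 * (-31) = 31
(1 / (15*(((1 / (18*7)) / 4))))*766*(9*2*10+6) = 23935968 / 5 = 4787193.60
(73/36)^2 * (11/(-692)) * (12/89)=-58619/6651504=-0.01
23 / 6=3.83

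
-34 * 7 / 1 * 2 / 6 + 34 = -45.33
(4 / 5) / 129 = 4 / 645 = 0.01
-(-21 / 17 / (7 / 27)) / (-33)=-27 / 187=-0.14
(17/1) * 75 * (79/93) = 33575/31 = 1083.06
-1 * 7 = -7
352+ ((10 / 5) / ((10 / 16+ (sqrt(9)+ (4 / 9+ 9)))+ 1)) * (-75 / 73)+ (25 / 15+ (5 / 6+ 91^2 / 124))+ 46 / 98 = 189433350487 / 449314124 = 421.61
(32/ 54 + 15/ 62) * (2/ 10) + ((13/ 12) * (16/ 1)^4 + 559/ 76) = 22583804341/ 318060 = 71004.86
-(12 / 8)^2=-9 / 4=-2.25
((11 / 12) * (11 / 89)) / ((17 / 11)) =1331 / 18156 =0.07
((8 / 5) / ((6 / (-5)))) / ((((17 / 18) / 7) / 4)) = -672 / 17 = -39.53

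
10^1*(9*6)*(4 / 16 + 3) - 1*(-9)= 1764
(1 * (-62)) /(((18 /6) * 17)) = -62 /51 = -1.22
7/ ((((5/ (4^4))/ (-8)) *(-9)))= 14336/ 45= 318.58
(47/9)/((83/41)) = 1927/747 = 2.58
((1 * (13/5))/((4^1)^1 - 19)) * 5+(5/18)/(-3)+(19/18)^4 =148109/524880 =0.28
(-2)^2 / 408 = 0.01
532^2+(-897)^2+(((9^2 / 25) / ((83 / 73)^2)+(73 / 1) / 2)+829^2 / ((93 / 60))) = 16348510548763 / 10677950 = 1531053.30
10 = 10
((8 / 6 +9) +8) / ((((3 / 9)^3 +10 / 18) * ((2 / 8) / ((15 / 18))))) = 825 / 8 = 103.12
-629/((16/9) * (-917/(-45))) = -254745/14672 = -17.36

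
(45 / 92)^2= 2025 / 8464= 0.24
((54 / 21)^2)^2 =104976 / 2401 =43.72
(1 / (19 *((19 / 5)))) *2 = 10 / 361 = 0.03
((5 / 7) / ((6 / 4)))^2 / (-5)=-20 / 441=-0.05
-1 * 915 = -915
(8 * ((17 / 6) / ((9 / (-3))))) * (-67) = 4556 / 9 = 506.22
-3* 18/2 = -27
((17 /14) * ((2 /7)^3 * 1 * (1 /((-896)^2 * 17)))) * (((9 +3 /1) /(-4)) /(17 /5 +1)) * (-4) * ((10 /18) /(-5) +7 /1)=155 /3975595008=0.00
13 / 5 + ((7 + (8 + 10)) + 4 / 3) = 434 / 15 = 28.93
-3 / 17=-0.18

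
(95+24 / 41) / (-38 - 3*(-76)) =3919 / 7790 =0.50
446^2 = 198916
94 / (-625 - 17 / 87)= -4089 / 27196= -0.15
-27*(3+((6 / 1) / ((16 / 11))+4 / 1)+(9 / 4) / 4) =-5049 / 16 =-315.56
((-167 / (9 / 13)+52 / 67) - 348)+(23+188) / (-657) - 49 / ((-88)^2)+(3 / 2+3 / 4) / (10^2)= -1672460974037 / 2840692800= -588.75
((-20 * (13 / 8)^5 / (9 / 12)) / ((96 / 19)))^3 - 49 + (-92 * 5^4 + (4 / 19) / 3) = -271420.86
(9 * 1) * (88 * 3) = 2376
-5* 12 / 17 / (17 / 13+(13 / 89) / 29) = -335530 / 124797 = -2.69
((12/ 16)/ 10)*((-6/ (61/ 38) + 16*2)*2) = 1293/ 305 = 4.24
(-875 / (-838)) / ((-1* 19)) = -875 / 15922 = -0.05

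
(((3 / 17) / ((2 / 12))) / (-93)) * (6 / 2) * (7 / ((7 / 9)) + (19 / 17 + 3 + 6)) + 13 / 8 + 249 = 17915995 / 71672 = 249.97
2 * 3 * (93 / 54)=31 / 3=10.33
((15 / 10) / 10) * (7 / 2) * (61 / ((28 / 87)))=15921 / 160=99.51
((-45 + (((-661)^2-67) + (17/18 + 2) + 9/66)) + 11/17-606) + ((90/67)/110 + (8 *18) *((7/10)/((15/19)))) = 1230037638562/2819025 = 436334.42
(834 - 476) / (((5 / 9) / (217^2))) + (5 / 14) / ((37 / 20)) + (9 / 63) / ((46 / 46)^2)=39295676757 / 1295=30344151.94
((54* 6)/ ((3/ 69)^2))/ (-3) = -57132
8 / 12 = 2 / 3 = 0.67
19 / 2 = 9.50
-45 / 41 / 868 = -45 / 35588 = -0.00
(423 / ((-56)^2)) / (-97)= -423 / 304192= -0.00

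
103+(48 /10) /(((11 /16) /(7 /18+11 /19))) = 344089 /3135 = 109.76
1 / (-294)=-1 / 294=-0.00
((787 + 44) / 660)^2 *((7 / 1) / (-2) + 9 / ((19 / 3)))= -6061591 / 1839200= -3.30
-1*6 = -6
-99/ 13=-7.62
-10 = -10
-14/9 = -1.56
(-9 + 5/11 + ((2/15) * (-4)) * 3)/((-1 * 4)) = 2.54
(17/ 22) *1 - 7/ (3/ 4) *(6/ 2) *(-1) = 633/ 22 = 28.77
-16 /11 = -1.45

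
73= 73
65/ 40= 1.62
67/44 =1.52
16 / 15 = 1.07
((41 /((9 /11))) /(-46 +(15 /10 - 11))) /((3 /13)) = -11726 /2997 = -3.91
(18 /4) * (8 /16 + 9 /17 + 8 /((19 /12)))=35361 /1292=27.37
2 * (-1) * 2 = -4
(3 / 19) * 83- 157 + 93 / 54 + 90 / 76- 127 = -45826 / 171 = -267.99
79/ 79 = 1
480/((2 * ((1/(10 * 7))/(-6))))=-100800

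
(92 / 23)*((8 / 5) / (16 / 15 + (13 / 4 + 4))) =384 / 499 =0.77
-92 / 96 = -23 / 24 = -0.96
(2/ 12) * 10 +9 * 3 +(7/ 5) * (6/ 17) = 7436/ 255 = 29.16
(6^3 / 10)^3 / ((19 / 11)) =13856832 / 2375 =5834.46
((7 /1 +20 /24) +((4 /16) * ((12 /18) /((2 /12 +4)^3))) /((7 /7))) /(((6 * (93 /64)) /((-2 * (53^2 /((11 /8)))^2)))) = -98105569589248 /13078125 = -7501501.14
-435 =-435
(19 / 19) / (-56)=-1 / 56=-0.02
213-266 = -53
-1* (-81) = 81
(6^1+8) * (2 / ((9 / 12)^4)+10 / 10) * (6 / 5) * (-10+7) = -16604 / 45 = -368.98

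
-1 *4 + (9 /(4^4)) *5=-979 /256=-3.82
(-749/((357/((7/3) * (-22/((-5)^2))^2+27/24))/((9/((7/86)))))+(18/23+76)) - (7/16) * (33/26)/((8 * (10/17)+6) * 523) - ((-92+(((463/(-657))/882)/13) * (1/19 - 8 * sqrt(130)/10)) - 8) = -225334104963639297293/447645044148120000 - 926 * sqrt(130)/18832905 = -503.38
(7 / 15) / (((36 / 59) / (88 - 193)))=-2891 / 36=-80.31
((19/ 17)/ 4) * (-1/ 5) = -19/ 340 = -0.06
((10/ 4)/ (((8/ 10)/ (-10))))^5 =-30517578125/ 1024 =-29802322.39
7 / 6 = 1.17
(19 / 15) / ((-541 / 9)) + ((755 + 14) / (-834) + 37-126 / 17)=1098582299 / 38351490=28.65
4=4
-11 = -11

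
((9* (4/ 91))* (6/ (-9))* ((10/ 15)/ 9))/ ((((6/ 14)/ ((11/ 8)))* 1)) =-0.06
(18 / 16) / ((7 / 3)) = 27 / 56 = 0.48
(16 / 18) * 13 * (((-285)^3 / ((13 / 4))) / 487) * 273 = -22470084000 / 487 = -46139802.87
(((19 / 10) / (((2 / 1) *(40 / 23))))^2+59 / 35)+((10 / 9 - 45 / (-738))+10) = 21748760927 / 1653120000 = 13.16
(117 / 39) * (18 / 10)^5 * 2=354294 / 3125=113.37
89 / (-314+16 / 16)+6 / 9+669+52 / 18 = 1893788 / 2817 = 672.27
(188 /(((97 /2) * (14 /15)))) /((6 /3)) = 1410 /679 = 2.08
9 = 9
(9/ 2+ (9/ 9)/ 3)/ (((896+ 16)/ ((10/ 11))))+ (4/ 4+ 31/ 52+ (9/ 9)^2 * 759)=297583609/ 391248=760.60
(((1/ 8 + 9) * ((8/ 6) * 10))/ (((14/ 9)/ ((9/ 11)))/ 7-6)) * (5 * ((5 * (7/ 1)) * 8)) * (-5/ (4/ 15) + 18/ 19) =2333417625/ 4408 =529359.72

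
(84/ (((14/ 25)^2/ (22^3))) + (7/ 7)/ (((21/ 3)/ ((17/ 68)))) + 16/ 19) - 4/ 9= 13656062075/ 4788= 2852143.29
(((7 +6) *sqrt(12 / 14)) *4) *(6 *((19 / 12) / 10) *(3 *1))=741 *sqrt(42) / 35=137.21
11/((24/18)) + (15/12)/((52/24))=8.83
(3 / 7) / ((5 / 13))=39 / 35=1.11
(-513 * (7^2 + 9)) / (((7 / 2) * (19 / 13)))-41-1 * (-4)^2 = -41115 / 7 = -5873.57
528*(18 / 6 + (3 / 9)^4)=42944 / 27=1590.52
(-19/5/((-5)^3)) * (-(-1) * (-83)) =-2.52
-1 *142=-142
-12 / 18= -2 / 3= -0.67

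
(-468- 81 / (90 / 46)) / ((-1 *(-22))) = -2547 / 110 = -23.15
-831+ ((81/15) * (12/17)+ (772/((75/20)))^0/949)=-66725054/80665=-827.19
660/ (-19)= -660/ 19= -34.74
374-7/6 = 2237/6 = 372.83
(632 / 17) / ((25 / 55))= 6952 / 85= 81.79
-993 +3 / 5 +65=-4637 / 5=-927.40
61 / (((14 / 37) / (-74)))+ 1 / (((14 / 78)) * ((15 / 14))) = -417363 / 35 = -11924.66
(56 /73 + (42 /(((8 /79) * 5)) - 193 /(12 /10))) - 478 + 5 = -2409509 /4380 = -550.12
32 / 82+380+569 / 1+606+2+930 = 101983 / 41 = 2487.39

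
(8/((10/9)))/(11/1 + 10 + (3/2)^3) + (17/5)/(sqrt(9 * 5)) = 96/325 + 17 * sqrt(5)/75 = 0.80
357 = 357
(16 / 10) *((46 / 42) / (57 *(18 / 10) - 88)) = 0.12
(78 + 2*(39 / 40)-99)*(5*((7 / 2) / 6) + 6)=-13589 / 80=-169.86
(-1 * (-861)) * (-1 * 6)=-5166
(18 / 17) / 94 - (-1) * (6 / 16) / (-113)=5739 / 722296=0.01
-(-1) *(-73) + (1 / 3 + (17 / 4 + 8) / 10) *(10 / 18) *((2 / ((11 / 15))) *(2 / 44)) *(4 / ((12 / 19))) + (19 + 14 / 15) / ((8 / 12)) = -503953 / 11880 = -42.42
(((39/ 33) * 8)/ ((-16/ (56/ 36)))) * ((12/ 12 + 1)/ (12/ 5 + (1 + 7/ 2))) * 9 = -1820/ 759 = -2.40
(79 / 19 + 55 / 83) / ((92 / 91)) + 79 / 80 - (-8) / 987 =16507148803 / 2863958160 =5.76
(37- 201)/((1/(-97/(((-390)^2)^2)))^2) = -0.00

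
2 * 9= 18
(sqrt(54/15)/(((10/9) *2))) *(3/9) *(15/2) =27 *sqrt(10)/40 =2.13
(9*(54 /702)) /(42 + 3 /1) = 1 /65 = 0.02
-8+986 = 978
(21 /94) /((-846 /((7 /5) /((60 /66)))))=-539 /1325400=-0.00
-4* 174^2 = -121104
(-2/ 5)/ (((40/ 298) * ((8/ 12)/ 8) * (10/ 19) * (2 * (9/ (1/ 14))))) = -2831/ 10500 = -0.27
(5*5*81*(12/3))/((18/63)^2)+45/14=1389195/14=99228.21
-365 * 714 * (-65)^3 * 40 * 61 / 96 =3638142746875 / 2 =1819071373437.50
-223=-223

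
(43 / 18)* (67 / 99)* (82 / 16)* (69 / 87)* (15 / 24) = 13583915 / 3307392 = 4.11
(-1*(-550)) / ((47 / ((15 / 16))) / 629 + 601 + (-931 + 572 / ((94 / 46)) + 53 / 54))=-4390105500 / 391309433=-11.22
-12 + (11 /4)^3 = 563 /64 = 8.80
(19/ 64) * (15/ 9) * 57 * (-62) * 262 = -458131.56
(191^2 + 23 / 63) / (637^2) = 2298326 / 25563447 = 0.09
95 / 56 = 1.70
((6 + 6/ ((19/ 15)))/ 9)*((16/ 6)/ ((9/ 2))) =1088/ 1539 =0.71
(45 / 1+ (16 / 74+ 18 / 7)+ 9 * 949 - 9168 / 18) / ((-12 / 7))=-1569434 / 333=-4713.02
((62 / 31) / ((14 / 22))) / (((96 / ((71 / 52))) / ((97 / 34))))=75757 / 594048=0.13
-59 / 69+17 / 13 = 406 / 897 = 0.45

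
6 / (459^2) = 2 / 70227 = 0.00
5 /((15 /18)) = 6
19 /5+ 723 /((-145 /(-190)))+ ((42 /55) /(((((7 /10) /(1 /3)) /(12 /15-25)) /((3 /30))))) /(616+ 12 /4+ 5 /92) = 39275014869 /41290925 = 951.18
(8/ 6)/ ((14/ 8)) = 16/ 21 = 0.76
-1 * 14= -14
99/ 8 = 12.38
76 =76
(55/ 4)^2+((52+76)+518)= 13361/ 16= 835.06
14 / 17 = 0.82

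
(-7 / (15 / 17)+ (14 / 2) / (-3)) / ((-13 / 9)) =462 / 65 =7.11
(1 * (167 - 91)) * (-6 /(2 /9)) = -2052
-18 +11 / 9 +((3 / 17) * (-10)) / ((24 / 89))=-23.32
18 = 18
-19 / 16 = -1.19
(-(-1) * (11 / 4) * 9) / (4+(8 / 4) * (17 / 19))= 171 / 40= 4.28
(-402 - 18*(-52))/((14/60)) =16020/7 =2288.57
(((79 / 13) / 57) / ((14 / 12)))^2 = 24964 / 2989441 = 0.01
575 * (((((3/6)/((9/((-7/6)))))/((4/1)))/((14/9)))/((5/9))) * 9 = -3105/32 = -97.03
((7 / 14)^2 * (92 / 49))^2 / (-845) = -0.00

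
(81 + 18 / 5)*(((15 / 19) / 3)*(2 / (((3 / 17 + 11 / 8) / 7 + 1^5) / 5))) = 4026960 / 22097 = 182.24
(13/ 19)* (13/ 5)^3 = 28561/ 2375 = 12.03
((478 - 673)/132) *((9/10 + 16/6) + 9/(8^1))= -7319/1056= -6.93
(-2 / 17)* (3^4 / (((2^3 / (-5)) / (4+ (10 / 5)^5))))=3645 / 17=214.41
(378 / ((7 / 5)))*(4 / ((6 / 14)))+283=2803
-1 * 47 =-47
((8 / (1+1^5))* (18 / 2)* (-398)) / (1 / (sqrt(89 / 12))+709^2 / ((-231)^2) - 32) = 81594988974576* sqrt(267) / 129168388515197+81986074103839752 / 129168388515197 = 645.04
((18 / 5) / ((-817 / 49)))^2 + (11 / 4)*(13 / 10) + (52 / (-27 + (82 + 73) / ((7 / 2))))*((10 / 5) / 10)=68219481107 / 16153233800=4.22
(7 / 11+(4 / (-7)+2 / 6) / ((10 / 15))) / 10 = 43 / 1540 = 0.03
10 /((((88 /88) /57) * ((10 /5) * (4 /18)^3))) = 207765 /8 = 25970.62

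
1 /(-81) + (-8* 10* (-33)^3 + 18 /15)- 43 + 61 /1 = 1164366571 /405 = 2874979.19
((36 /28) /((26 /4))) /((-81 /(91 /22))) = -1 /99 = -0.01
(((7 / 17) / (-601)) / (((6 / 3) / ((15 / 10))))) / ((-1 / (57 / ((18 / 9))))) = 0.01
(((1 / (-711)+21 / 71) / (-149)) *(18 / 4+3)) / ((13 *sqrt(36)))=-18575 / 97781697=-0.00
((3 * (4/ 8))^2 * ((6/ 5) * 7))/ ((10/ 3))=5.67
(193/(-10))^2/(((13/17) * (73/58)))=18363757/47450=387.01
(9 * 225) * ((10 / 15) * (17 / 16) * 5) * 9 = 516375 / 8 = 64546.88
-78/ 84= -0.93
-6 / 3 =-2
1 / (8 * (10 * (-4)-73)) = -0.00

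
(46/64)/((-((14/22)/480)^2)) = -20037600/49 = -408930.61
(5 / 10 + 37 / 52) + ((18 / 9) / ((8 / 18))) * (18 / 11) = 4905 / 572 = 8.58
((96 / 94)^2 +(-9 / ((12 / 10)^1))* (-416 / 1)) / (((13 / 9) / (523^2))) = 16972325650224 / 28717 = 591020150.09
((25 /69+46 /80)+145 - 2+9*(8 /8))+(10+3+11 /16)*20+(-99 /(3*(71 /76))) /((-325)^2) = 1766336908459 /4139655000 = 426.69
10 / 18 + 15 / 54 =5 / 6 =0.83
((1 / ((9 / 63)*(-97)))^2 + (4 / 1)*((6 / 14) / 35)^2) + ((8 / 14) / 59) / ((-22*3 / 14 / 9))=-4648615799 / 366539121025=-0.01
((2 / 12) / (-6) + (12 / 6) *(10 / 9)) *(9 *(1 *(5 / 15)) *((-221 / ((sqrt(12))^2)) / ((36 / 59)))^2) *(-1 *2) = -13431226159 / 1119744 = -11994.91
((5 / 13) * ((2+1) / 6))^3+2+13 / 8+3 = 58283 / 8788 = 6.63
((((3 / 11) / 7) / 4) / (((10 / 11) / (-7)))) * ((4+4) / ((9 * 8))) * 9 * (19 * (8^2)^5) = -7650410496 / 5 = -1530082099.20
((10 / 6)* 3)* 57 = 285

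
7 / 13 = 0.54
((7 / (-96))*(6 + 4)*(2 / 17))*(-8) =35 / 51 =0.69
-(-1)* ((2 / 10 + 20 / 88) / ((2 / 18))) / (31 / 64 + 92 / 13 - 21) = -58656 / 204985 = -0.29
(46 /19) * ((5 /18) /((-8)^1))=-115 /1368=-0.08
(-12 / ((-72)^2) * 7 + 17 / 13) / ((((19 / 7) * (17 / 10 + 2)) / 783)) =7361795 / 73112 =100.69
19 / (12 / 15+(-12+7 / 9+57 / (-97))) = -82935 / 48058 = -1.73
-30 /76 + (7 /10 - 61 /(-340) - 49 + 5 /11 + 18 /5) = -3159383 /71060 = -44.46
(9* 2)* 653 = 11754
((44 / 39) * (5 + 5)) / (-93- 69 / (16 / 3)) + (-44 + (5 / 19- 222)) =-66779581 / 251199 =-265.84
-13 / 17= -0.76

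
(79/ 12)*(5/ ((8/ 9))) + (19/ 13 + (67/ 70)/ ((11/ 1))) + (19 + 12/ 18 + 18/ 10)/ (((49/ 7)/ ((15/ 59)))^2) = 3074954403/ 79645280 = 38.61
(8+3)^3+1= 1332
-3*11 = -33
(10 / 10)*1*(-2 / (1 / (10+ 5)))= -30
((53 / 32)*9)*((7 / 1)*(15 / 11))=50085 / 352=142.29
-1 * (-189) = 189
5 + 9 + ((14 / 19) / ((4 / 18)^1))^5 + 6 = 1041958523 / 2476099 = 420.81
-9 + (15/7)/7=-426/49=-8.69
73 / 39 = 1.87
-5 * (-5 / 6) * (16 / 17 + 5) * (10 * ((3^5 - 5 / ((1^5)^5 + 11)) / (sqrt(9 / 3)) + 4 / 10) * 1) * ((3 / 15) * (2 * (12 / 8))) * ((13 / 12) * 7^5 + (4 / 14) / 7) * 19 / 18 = 400945875.42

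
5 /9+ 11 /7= 134 /63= 2.13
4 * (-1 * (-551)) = 2204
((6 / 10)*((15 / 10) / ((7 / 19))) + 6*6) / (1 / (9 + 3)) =16146 / 35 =461.31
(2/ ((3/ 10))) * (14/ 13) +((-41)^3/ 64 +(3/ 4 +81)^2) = 14010925/ 2496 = 5613.35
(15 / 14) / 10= 3 / 28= 0.11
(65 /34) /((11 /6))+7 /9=3064 /1683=1.82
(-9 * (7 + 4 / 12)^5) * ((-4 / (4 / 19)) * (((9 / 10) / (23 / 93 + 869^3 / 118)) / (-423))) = -9425992928 / 6793585850835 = -0.00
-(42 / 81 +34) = -932 / 27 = -34.52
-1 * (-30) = 30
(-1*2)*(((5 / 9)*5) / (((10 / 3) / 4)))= -20 / 3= -6.67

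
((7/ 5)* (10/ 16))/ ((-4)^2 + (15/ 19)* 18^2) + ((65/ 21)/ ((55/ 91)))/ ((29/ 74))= 516775153/ 39535584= 13.07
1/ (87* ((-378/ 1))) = -1/ 32886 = -0.00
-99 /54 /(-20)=11 /120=0.09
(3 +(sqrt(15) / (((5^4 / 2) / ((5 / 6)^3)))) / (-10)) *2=6 - sqrt(15) / 2700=6.00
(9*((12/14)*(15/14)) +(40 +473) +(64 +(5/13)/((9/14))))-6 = 3324358/5733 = 579.86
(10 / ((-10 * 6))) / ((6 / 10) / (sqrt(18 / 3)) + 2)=-50 / 591 + 5 * sqrt(6) / 1182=-0.07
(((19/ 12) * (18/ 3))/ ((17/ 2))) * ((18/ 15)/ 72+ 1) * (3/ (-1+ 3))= 1159/ 680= 1.70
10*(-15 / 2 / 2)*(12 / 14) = -225 / 7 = -32.14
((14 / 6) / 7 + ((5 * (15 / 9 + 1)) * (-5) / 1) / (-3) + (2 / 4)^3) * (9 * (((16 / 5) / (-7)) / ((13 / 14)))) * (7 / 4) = -11431 / 65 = -175.86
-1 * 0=0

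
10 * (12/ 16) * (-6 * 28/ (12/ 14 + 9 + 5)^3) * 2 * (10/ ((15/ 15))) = -540225/ 70304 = -7.68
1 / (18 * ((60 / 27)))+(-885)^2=31329001 / 40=783225.02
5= 5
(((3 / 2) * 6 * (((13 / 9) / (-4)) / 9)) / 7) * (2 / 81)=-0.00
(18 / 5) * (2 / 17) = 0.42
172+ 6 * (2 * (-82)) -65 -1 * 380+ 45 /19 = -1254.63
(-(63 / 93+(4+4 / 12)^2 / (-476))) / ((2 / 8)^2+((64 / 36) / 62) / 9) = -3050100 / 314041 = -9.71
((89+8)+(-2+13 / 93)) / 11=8848 / 1023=8.65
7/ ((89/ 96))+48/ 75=18224/ 2225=8.19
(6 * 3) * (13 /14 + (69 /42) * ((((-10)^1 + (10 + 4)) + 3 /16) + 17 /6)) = 25125 /112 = 224.33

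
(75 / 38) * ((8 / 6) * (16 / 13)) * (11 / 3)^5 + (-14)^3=-597.40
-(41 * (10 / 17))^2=-168100 / 289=-581.66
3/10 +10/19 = 157/190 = 0.83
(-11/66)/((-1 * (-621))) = -1/3726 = -0.00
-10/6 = -5/3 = -1.67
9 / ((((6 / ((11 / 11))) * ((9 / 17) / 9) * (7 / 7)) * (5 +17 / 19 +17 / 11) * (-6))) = -3553 / 6220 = -0.57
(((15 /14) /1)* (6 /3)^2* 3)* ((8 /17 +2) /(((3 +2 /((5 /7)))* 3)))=900 /493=1.83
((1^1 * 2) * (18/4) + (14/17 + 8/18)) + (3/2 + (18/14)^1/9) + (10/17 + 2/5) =12.90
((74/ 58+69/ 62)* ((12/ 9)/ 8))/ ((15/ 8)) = 1718/ 8091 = 0.21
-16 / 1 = -16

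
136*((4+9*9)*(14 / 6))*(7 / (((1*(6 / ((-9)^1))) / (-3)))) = 849660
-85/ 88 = -0.97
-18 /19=-0.95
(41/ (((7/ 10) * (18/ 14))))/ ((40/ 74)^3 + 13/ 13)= 20767730/ 527877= 39.34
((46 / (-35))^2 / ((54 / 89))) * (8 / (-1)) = -753296 / 33075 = -22.78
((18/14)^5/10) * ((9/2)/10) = 531441/3361400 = 0.16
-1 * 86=-86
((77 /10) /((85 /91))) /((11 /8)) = 2548 /425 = 6.00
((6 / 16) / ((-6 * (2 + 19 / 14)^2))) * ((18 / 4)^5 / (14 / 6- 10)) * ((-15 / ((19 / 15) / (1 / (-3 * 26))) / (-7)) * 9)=-837019575 / 3212628224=-0.26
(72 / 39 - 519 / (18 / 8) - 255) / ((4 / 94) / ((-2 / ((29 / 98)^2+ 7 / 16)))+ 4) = -34068960688 / 280879443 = -121.29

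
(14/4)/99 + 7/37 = 1645/7326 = 0.22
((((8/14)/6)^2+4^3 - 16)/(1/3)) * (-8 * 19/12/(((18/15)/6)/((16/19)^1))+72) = 169376/63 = 2688.51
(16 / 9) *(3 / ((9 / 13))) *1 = 208 / 27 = 7.70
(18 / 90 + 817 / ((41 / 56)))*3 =3348.31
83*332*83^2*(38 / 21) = 7213664792 / 21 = 343507847.24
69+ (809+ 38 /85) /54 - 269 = -849197 /4590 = -185.01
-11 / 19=-0.58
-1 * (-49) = 49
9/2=4.50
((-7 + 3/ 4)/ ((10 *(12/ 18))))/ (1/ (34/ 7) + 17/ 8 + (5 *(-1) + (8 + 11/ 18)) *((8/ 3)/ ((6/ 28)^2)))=-61965/ 14015182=-0.00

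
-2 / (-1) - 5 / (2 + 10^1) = 19 / 12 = 1.58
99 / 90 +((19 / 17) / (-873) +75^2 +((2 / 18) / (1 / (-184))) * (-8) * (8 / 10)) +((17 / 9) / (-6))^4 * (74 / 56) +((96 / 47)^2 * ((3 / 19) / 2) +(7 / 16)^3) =6071655209227900921331 / 1054588465830187008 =5757.37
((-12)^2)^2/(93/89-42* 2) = -615168/2461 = -249.97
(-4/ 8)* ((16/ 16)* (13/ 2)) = -13/ 4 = -3.25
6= 6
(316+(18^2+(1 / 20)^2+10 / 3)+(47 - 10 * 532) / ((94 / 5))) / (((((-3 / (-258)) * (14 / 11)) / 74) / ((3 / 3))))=358160432641 / 197400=1814389.22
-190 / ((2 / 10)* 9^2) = -950 / 81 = -11.73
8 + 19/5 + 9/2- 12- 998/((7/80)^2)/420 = -3149353/10290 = -306.06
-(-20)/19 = 20/19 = 1.05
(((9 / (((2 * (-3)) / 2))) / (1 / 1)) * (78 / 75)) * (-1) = 78 / 25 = 3.12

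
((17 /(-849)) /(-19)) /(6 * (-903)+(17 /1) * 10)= -17 /84655488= -0.00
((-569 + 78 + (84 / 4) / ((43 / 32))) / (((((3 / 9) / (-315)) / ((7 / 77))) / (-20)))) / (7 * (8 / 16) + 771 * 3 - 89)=-5723480 / 15609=-366.68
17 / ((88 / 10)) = 1.93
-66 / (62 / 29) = -957 / 31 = -30.87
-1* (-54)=54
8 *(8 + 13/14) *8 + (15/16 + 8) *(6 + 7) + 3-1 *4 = 76901/112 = 686.62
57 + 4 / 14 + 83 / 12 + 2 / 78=23379 / 364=64.23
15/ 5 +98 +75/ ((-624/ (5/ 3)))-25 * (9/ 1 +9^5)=-921241901/ 624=-1476349.20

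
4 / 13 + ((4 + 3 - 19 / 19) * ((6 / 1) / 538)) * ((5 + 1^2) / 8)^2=9661 / 27976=0.35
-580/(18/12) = -386.67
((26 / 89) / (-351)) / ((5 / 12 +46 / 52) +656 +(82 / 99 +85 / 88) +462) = -2288 / 3081927333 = -0.00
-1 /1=-1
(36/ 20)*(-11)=-99/ 5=-19.80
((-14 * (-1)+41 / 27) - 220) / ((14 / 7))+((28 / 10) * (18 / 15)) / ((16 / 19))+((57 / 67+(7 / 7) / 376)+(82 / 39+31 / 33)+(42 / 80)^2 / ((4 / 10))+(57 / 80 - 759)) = -33146562206683 / 38906524800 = -851.95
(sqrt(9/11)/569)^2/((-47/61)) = -549/167384437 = -0.00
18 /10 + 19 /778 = 7097 /3890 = 1.82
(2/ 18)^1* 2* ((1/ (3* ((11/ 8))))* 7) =112/ 297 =0.38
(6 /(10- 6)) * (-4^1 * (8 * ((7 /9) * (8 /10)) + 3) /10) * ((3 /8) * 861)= -309099 /200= -1545.50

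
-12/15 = -4/5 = -0.80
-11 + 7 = -4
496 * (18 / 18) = 496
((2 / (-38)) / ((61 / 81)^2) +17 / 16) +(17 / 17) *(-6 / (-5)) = 12271639 / 5655920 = 2.17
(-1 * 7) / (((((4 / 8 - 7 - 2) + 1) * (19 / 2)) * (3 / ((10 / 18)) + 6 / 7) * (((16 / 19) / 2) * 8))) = 49 / 10512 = 0.00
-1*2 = -2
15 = 15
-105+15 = -90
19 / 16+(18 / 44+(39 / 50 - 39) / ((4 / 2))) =-77059 / 4400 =-17.51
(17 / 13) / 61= 17 / 793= 0.02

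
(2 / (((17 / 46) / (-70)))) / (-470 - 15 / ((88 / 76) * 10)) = 283360 / 352529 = 0.80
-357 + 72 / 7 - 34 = -2665 / 7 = -380.71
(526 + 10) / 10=268 / 5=53.60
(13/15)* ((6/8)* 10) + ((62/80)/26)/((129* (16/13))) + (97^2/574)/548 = 42395716969/6492353280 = 6.53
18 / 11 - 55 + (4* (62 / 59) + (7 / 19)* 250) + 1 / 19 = 530204 / 12331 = 43.00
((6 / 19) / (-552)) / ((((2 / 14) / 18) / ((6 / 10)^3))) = -1701 / 109250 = -0.02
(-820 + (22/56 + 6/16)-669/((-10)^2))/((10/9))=-10406619/14000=-743.33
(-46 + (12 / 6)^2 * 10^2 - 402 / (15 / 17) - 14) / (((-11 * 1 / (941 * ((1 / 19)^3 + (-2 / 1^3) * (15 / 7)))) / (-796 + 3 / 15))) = 445306140928346 / 13203575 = 33726179.53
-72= -72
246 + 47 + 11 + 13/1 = 317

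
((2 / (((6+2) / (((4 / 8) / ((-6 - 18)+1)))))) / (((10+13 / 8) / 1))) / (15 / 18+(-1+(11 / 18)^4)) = 34992 / 2035615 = 0.02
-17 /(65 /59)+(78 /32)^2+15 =91697 /16640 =5.51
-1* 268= -268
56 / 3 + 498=1550 / 3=516.67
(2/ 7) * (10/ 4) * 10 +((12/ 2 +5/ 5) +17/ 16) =1703/ 112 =15.21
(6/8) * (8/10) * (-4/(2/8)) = -48/5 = -9.60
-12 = -12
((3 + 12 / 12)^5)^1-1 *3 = 1021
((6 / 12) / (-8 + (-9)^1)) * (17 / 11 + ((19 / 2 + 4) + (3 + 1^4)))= -419 / 748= -0.56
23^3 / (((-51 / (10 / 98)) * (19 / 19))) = -60835 / 2499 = -24.34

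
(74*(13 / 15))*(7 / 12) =3367 / 90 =37.41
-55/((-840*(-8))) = -11/1344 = -0.01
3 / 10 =0.30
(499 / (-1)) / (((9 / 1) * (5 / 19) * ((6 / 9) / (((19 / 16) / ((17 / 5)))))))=-180139 / 1632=-110.38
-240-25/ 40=-1925/ 8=-240.62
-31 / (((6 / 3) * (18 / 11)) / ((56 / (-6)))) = 2387 / 27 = 88.41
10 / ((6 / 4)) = 20 / 3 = 6.67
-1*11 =-11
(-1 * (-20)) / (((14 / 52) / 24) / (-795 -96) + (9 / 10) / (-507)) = -722779200 / 64607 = -11187.32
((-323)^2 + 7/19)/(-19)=-1982258/361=-5491.02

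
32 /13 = 2.46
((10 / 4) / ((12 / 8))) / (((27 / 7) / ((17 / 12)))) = 595 / 972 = 0.61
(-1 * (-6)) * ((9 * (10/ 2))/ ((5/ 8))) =432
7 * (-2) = -14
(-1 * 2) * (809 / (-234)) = 809 / 117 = 6.91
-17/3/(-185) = 17/555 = 0.03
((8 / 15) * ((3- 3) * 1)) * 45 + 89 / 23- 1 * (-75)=1814 / 23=78.87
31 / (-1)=-31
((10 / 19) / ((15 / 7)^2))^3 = 941192 / 625026375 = 0.00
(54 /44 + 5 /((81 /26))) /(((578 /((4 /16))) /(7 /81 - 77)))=-15721405 /166859352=-0.09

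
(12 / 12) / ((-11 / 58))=-58 / 11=-5.27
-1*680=-680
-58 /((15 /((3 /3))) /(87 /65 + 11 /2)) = -25781 /975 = -26.44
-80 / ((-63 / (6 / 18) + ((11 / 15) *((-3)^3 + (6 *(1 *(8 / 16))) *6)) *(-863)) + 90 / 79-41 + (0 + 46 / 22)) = -43450 / 2970367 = -0.01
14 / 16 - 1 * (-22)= 183 / 8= 22.88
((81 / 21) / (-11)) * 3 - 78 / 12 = -1163 / 154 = -7.55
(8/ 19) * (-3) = -24/ 19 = -1.26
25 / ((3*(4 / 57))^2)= 9025 / 16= 564.06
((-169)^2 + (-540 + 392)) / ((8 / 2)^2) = 28413 / 16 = 1775.81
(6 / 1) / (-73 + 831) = 3 / 379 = 0.01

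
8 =8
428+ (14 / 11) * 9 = 4834 / 11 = 439.45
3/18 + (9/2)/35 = 31/105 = 0.30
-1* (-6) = 6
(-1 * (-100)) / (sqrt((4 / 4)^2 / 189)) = 300 * sqrt(21) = 1374.77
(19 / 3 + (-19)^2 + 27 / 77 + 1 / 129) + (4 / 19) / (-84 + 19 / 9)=4649322478 / 12644709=367.69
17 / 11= 1.55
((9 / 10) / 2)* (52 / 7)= 117 / 35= 3.34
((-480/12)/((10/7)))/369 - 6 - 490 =-496.08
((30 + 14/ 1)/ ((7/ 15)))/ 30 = 22/ 7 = 3.14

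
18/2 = 9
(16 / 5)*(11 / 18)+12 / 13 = 2.88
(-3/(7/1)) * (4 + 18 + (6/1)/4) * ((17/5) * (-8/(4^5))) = 2397/8960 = 0.27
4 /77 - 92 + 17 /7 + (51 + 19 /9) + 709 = 466106 /693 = 672.59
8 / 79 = 0.10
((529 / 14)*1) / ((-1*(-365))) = 0.10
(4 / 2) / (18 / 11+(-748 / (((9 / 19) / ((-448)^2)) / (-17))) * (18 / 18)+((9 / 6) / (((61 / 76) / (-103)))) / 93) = 187209 / 504329493250436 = 0.00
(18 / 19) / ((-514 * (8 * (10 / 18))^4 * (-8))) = 59049 / 100003840000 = 0.00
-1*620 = -620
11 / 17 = 0.65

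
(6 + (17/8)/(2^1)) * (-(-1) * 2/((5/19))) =2147/40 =53.68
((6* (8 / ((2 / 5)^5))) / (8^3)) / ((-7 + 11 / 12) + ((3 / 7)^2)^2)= -67528125 / 44621056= -1.51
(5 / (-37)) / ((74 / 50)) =-125 / 1369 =-0.09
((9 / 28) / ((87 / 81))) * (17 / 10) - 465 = -3771669 / 8120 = -464.49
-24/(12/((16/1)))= -32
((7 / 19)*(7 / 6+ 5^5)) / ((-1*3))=-131299 / 342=-383.92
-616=-616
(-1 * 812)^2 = 659344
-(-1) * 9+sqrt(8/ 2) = 11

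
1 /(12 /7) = 7 /12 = 0.58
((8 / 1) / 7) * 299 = 2392 / 7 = 341.71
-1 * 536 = -536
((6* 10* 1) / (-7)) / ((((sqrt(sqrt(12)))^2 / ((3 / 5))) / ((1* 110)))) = -660* sqrt(3) / 7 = -163.31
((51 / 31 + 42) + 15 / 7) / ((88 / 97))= 120474 / 2387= 50.47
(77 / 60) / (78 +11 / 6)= 77 / 4790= 0.02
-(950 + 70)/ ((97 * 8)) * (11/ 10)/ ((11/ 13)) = -663/ 388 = -1.71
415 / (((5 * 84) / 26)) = 1079 / 42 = 25.69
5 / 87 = 0.06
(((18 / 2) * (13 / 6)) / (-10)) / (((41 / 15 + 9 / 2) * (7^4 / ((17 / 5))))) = -1989 / 5210170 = -0.00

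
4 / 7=0.57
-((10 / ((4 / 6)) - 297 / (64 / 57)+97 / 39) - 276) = 1305479 / 2496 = 523.03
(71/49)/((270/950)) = 6745/1323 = 5.10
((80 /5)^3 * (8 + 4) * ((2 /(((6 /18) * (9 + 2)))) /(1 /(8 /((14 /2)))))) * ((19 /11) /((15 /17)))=254017536 /4235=59980.53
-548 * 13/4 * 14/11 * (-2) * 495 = 2244060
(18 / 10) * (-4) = -36 / 5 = -7.20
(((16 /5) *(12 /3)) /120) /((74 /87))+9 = 8441 /925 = 9.13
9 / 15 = 3 / 5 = 0.60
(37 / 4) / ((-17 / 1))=-37 / 68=-0.54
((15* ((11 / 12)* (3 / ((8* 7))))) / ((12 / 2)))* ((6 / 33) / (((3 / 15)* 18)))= 25 / 4032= 0.01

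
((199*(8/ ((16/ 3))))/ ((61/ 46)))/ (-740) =-13731/ 45140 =-0.30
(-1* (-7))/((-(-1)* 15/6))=14/5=2.80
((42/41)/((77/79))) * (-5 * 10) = -23700/451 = -52.55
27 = 27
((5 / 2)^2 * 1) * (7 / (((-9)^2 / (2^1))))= 175 / 162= 1.08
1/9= 0.11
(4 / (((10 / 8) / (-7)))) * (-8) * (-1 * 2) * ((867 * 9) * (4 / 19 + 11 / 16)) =-238584528 / 95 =-2511416.08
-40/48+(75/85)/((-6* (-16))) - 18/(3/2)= -20929/1632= -12.82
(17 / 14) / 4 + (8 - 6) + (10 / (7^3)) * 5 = 6721 / 2744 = 2.45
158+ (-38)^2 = 1602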